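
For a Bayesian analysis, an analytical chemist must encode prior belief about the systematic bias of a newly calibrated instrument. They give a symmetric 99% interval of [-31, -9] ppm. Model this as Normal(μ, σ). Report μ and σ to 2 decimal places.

μ = -20.00, σ = 4.27

A symmetric 99% interval runs μ ± z·σ with z = 2.576.
Half-width = 11, so σ = 11/2.576 = 4.27.
μ is the interval midpoint, -20.00.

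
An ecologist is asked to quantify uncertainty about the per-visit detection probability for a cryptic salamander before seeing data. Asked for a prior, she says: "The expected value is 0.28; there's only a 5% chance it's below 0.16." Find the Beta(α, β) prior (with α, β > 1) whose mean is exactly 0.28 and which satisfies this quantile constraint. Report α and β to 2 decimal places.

With mean 0.28 fixed, write α = 0.28s, β = 0.72s where s = α+β.
Need P(θ < 0.16) = 0.05 under Beta(0.28s, 0.72s). Normal approximation: (q−m)/√(m(1−m)/s) ≈ z_{0.05} = -1.64, so s ≈ 0.28·0.72·(-1.64)²/(0.16−0.28)² = 37.9.
At s = 37.9: P(θ<0.16) ≈ 0.036. Adjusting to match 0.05 gives s ≈ 32.25.
So α = 0.28·32.25 ≈ 9.03, β = 0.72·32.25 ≈ 23.22.

α ≈ 9.03, β ≈ 23.22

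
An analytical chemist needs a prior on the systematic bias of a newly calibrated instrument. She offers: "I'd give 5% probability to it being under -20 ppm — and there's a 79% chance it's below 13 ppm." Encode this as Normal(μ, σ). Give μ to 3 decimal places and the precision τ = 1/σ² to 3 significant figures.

For Normal(μ,σ), the p-quantile is μ + z_p·σ. Here z_{0.05} = -1.645, z_{0.79} = 0.8064.
So -20 = μ − 1.645σ and 13 = μ + 0.8064σ.
Subtracting: σ = (13 − -20)/(0.8064 − (-1.645)) = 13.462.
Then μ = -20 − (-1.645)·13.462 = 2.144.
Precision τ = 1/σ² = 1/13.46² = 0.00552.

μ = 2.144, τ = 0.00552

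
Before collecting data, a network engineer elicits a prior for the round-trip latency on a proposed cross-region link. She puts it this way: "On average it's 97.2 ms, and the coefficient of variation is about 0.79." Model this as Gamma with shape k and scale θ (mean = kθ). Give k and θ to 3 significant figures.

For Gamma(k, scale θ): mean = kθ, variance = kθ², so CV = 1/√k.
CV = 0.79, hence k = 1/CV² = 1.6.
Then θ = mean/k = 97.2/1.6 = 60.7.

k ≈ 1.6, θ ≈ 60.7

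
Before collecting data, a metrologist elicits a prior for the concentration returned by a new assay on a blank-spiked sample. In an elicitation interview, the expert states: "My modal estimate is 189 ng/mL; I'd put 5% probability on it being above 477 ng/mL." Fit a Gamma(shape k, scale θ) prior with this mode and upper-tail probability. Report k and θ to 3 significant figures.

Gamma(k,θ) with k>1 has mode (k−1)θ, so θ = 189/(k−1).
Need P(X < 477) = 0.95 with θ tied to k this way. Start at k = 2, θ = 189: P(X<477) ≈ 0.718.
Too low — raise k to concentrate. Iterating converges to k ≈ 4.17.
Then θ = 189/(4.17−1) ≈ 59.7.

k ≈ 4.17, θ ≈ 59.7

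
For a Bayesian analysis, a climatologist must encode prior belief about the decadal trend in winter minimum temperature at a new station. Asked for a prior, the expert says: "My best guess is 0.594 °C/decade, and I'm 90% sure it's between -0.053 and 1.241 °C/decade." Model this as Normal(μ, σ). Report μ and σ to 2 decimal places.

A symmetric 90% interval runs μ ± z·σ with z = 1.645.
Half-width = 0.647, so σ = 0.647/1.645 = 0.39.
μ is the stated best guess, 0.59.

μ = 0.59, σ = 0.39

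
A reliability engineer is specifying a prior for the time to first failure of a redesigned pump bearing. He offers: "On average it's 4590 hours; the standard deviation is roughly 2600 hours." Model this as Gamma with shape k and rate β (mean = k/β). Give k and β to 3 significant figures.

k ≈ 3.12, β ≈ 0.000679

For Gamma(k, rate β): mean = k/β, variance = k/β², so CV = 1/√k.
CV = SD/mean = 2600/4590 = 0.5664, hence k = 1/CV² = 3.12.
Then β = k/mean = 3.12/4590 = 0.000679.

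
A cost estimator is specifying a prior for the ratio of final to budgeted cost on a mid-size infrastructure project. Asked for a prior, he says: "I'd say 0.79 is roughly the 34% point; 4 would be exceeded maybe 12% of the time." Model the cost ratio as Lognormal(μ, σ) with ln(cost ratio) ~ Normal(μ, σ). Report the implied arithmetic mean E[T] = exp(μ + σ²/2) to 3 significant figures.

E[T] ≈ 2.03

If T ~ Lognormal(μ,σ) then ln T ~ Normal(μ,σ), so the p-quantile of ln T is μ + z_p·σ.
ln(0.79) = -0.2357 and ln(4) = 1.386; z_{0.34} = -0.4125, z_{0.88} = 1.175.
σ = (1.386 − -0.2357)/(1.175 − (-0.4125)) = 1.022.
μ = -0.2357 − (-0.4125)·1.022 = 0.186.
E[T] = exp(μ + σ²/2) = exp(0.186 + 0.5220) = 2.03.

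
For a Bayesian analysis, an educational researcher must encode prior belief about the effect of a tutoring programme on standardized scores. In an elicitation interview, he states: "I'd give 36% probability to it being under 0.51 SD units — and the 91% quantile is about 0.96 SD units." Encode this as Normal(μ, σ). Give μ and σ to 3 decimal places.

The p-quantile of Normal(μ,σ) is μ + z_p·σ, with z_{0.36} = -0.3585 and z_{0.91} = 1.341.
Eliminate σ: μ = (z₂·x₁ − z₁·x₂)/(z₂ − z₁) = (1.341·0.51 − (-0.3585)·0.96)/1.699 = 0.605.
Then σ = (x₂ − x₁)/(z₂ − z₁) = (0.96 − 0.51)/1.699 = 0.265.

μ = 0.605, σ = 0.265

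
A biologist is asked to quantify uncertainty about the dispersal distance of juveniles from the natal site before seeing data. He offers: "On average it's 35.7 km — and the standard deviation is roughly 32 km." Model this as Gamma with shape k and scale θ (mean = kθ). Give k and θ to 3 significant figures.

For Gamma(k, scale θ): mean = kθ, variance = kθ², so CV = 1/√k.
CV = SD/mean = 32/35.7 = 0.8964, hence k = 1/CV² = 1.24.
Then θ = mean/k = 35.7/1.24 = 28.7.

k ≈ 1.24, θ ≈ 28.7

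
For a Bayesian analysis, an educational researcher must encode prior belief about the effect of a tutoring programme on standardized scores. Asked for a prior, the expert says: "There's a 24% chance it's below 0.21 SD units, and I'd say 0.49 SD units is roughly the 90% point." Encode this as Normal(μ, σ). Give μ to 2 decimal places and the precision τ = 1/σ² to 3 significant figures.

For Normal(μ,σ), the p-quantile is μ + z_p·σ. Here z_{0.24} = -0.7063, z_{0.9} = 1.282.
So 0.21 = μ − 0.7063σ and 0.49 = μ + 1.282σ.
Subtracting: σ = (0.49 − 0.21)/(1.282 − (-0.7063)) = 0.14.
Then μ = 0.21 − (-0.7063)·0.14 = 0.31.
Precision τ = 1/σ² = 1/0.1409² = 50.4.

μ = 0.31, τ = 50.4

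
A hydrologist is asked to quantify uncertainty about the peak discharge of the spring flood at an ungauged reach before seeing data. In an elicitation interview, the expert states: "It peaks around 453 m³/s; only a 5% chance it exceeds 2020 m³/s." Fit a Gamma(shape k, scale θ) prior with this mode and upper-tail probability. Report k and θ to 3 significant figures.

Gamma(k,θ) with k>1 has mode (k−1)θ, so θ = 453/(k−1).
Need P(X < 2020) = 0.95 with θ tied to k this way. Start at k = 2, θ = 453: P(X<2020) ≈ 0.937.
Too low — raise k to concentrate. Iterating converges to k ≈ 2.1.
Then θ = 453/(2.1−1) ≈ 412.

k ≈ 2.1, θ ≈ 412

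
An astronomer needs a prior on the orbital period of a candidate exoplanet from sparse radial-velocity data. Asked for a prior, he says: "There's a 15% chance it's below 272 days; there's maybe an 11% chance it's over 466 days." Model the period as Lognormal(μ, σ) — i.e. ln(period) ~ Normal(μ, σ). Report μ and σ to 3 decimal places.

μ ≈ 5.852, σ ≈ 0.238

If T ~ Lognormal(μ,σ) then ln T ~ Normal(μ,σ), so the p-quantile of ln T is μ + z_p·σ.
ln(272) = 5.606 and ln(466) = 6.144; z_{0.15} = -1.036, z_{0.89} = 1.227.
σ = (6.144 − 5.606)/(1.227 − (-1.036)) = 0.238.
μ = 5.606 − (-1.036)·0.238 = 5.852.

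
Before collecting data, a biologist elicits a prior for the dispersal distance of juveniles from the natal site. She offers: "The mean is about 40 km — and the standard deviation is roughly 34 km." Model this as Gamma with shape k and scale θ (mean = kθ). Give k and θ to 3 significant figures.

For Gamma(k, scale θ): mean = kθ, variance = kθ², so CV = 1/√k.
CV = SD/mean = 34/40 = 0.85, hence k = 1/CV² = 1.38.
Then θ = mean/k = 40/1.38 = 28.9.

k ≈ 1.38, θ ≈ 28.9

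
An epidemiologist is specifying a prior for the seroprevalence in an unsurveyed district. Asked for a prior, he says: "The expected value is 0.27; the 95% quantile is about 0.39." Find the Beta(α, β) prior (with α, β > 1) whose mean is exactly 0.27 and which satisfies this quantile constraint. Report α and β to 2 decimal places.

With mean 0.27 fixed, write α = 0.27s, β = 0.73s where s = α+β.
Need P(θ < 0.39) = 0.95 under Beta(0.27s, 0.73s). Normal approximation: (q−m)/√(m(1−m)/s) ≈ z_{0.95} = 1.64, so s ≈ 0.27·0.73·(1.64)²/(0.39−0.27)² = 37.0.
At s = 37.0: P(θ<0.39) ≈ 0.943. Adjusting to match 0.95 gives s ≈ 40.31.
So α = 0.27·40.31 ≈ 10.88, β = 0.73·40.31 ≈ 29.42.

α ≈ 10.88, β ≈ 29.42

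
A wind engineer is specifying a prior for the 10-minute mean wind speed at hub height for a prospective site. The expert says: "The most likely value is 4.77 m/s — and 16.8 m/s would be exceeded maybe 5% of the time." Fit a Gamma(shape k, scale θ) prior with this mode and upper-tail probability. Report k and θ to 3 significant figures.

k ≈ 2.63, θ ≈ 2.93

Gamma(k,θ) with k>1 has mode (k−1)θ, so θ = 4.77/(k−1).
Need P(X < 16.8) = 0.95 with θ tied to k this way. Start at k = 2, θ = 4.77: P(X<16.8) ≈ 0.866.
Too low — raise k to concentrate. Iterating converges to k ≈ 2.63.
Then θ = 4.77/(2.63−1) ≈ 2.93.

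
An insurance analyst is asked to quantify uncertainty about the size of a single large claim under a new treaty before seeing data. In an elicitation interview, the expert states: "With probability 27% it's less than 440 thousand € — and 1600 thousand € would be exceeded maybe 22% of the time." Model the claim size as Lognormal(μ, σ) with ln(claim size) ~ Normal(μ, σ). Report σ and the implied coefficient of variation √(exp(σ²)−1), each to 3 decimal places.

σ ≈ 0.932, CV ≈ 1.176

If T ~ Lognormal(μ,σ) then ln T ~ Normal(μ,σ), so the p-quantile of ln T is μ + z_p·σ.
ln(440) = 6.087 and ln(1600) = 7.378; z_{0.27} = -0.6128, z_{0.78} = 0.7722.
σ = (7.378 − 6.087)/(0.7722 − (-0.6128)) = 0.932.
μ = 6.087 − (-0.6128)·0.932 = 6.658.
CV = √(exp(σ²)−1) = √(exp(0.8688)−1) = 1.176.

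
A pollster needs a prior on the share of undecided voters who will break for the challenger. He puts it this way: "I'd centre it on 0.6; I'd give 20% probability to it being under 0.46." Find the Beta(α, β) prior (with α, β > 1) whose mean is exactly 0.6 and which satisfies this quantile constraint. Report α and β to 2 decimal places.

With mean 0.6 fixed, write α = 0.6s, β = 0.4s where s = α+β.
Need P(θ < 0.46) = 0.2 under Beta(0.6s, 0.4s). Normal approximation: (q−m)/√(m(1−m)/s) ≈ z_{0.2} = -0.842, so s ≈ 0.6·0.4·(-0.842)²/(0.46−0.6)² = 8.7.
At s = 8.7: P(θ<0.46) ≈ 0.198. Adjusting to match 0.2 gives s ≈ 8.50.
So α = 0.6·8.50 ≈ 5.10, β = 0.4·8.50 ≈ 3.40.

α ≈ 5.10, β ≈ 3.40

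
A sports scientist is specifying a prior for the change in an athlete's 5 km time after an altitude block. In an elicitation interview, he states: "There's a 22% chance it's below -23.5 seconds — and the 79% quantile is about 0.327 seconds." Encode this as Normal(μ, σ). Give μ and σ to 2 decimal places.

The p-quantile of Normal(μ,σ) is μ + z_p·σ, with z_{0.22} = -0.7722 and z_{0.79} = 0.8064.
Eliminate σ: μ = (z₂·x₁ − z₁·x₂)/(z₂ − z₁) = (0.8064·-23.5 − (-0.7722)·0.327)/1.579 = -11.84.
Then σ = (x₂ − x₁)/(z₂ − z₁) = (0.327 − -23.5)/1.579 = 15.09.

μ = -11.84, σ = 15.09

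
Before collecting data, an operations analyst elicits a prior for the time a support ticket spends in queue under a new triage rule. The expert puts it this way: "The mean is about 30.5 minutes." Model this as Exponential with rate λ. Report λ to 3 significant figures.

λ ≈ 0.0328

Exponential mean = 1/λ, so λ = 1/30.5 = 0.0328.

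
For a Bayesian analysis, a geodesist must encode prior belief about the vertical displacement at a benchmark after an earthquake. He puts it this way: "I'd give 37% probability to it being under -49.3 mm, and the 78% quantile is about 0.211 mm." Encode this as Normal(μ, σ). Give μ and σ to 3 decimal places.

μ = -34.418, σ = 44.845

The p-quantile of Normal(μ,σ) is μ + z_p·σ, with z_{0.37} = -0.3319 and z_{0.78} = 0.7722.
Eliminate σ: μ = (z₂·x₁ − z₁·x₂)/(z₂ − z₁) = (0.7722·-49.3 − (-0.3319)·0.211)/1.104 = -34.418.
Then σ = (x₂ − x₁)/(z₂ − z₁) = (0.211 − -49.3)/1.104 = 44.845.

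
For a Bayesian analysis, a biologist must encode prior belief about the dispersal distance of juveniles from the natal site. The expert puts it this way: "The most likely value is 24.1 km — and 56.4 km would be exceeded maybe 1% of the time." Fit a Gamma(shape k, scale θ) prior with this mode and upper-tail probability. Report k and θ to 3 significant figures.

k ≈ 7.58, θ ≈ 3.66

Gamma(k,θ) with k>1 has mode (k−1)θ, so θ = 24.1/(k−1).
Need P(X < 56.4) = 0.99 with θ tied to k this way. Start at k = 2, θ = 24.1: P(X<56.4) ≈ 0.678.
Too low — raise k to concentrate. Iterating converges to k ≈ 7.58.
Then θ = 24.1/(7.58−1) ≈ 3.66.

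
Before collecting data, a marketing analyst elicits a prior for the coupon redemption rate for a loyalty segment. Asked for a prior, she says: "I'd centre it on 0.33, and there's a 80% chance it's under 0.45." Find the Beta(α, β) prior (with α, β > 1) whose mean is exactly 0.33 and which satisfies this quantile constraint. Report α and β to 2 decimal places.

α ≈ 3.41, β ≈ 6.92

With mean 0.33 fixed, write α = 0.33s, β = 0.67s where s = α+β.
Need P(θ < 0.45) = 0.8 under Beta(0.33s, 0.67s). Normal approximation: (q−m)/√(m(1−m)/s) ≈ z_{0.8} = 0.842, so s ≈ 0.33·0.67·(0.842)²/(0.45−0.33)² = 10.9.
At s = 10.9: P(θ<0.45) ≈ 0.805. Adjusting to match 0.8 gives s ≈ 10.33.
So α = 0.33·10.33 ≈ 3.41, β = 0.67·10.33 ≈ 6.92.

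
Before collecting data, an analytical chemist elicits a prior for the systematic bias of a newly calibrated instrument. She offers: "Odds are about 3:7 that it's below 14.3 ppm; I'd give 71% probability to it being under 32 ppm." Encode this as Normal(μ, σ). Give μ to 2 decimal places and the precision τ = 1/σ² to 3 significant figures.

The p-quantile of Normal(μ,σ) is μ + z_p·σ, with z_{0.3} = -0.5244 and z_{0.71} = 0.5534.
Eliminate σ: μ = (z₂·x₁ − z₁·x₂)/(z₂ − z₁) = (0.5534·14.3 − (-0.5244)·32)/1.078 = 22.91.
Then σ = (x₂ − x₁)/(z₂ − z₁) = (32 − 14.3)/1.078 = 16.42.
Precision τ = 1/σ² = 1/16.42² = 0.00371.

μ = 22.91, τ = 0.00371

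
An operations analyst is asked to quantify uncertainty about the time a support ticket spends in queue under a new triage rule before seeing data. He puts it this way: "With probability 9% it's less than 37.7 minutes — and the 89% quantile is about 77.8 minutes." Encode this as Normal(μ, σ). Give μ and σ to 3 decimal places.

For Normal(μ,σ), the p-quantile is μ + z_p·σ. Here z_{0.09} = -1.341, z_{0.89} = 1.227.
So 37.7 = μ − 1.341σ and 77.8 = μ + 1.227σ.
Subtracting: σ = (77.8 − 37.7)/(1.227 − (-1.341)) = 15.620.
Then μ = 37.7 − (-1.341)·15.620 = 58.642.

μ = 58.642, σ = 15.620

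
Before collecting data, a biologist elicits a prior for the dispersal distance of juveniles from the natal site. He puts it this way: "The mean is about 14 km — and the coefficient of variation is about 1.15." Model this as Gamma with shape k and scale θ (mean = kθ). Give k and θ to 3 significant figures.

k ≈ 0.756, θ ≈ 18.5

For Gamma(k, scale θ): mean = kθ, variance = kθ², so CV = 1/√k.
CV = 1.15, hence k = 1/CV² = 0.756.
Then θ = mean/k = 14/0.756 = 18.5.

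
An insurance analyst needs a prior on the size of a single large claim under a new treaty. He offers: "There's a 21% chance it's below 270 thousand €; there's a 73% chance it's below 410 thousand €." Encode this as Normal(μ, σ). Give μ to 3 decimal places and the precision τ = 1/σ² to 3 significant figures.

For Normal(μ,σ), the p-quantile is μ + z_p·σ. Here z_{0.21} = -0.8064, z_{0.73} = 0.6128.
So 270 = μ − 0.8064σ and 410 = μ + 0.6128σ.
Subtracting: σ = (410 − 270)/(0.6128 − (-0.8064)) = 98.645.
Then μ = 270 − (-0.8064)·98.645 = 349.549.
Precision τ = 1/σ² = 1/98.64² = 0.000103.

μ = 349.549, τ = 0.000103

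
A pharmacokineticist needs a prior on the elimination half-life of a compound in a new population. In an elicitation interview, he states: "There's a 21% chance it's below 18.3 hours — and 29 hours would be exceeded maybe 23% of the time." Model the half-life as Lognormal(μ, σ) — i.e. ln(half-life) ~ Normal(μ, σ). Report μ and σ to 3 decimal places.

If T ~ Lognormal(μ,σ) then ln T ~ Normal(μ,σ), so the p-quantile of ln T is μ + z_p·σ.
ln(18.3) = 2.907 and ln(29) = 3.367; z_{0.21} = -0.8064, z_{0.77} = 0.7388.
σ = (3.367 − 2.907)/(0.7388 − (-0.8064)) = 0.298.
μ = 2.907 − (-0.8064)·0.298 = 3.147.

μ ≈ 3.147, σ ≈ 0.298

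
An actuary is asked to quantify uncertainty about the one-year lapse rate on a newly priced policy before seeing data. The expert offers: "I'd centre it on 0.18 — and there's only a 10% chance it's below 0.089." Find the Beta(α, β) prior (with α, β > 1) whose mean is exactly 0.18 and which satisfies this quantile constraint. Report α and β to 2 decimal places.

With mean 0.18 fixed, write α = 0.18s, β = 0.82s where s = α+β.
Need P(θ < 0.089) = 0.1 under Beta(0.18s, 0.82s). Normal approximation: (q−m)/√(m(1−m)/s) ≈ z_{0.1} = -1.28, so s ≈ 0.18·0.82·(-1.28)²/(0.089−0.18)² = 29.3.
At s = 29.3: P(θ<0.089) ≈ 0.078. Adjusting to match 0.1 gives s ≈ 24.62.
So α = 0.18·24.62 ≈ 4.43, β = 0.82·24.62 ≈ 20.19.

α ≈ 4.43, β ≈ 20.19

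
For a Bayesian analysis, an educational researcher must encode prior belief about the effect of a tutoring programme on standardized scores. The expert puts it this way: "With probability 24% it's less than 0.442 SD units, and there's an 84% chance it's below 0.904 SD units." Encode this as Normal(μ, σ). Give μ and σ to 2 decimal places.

The p-quantile of Normal(μ,σ) is μ + z_p·σ, with z_{0.24} = -0.7063 and z_{0.84} = 0.9945.
Eliminate σ: μ = (z₂·x₁ − z₁·x₂)/(z₂ − z₁) = (0.9945·0.442 − (-0.7063)·0.904)/1.701 = 0.63.
Then σ = (x₂ − x₁)/(z₂ − z₁) = (0.904 − 0.442)/1.701 = 0.27.

μ = 0.63, σ = 0.27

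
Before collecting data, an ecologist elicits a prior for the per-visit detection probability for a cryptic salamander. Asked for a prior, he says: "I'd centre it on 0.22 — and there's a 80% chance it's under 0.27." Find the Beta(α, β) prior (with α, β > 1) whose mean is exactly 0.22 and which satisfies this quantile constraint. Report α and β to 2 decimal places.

α ≈ 10.11, β ≈ 35.84

With mean 0.22 fixed, write α = 0.22s, β = 0.78s where s = α+β.
Need P(θ < 0.27) = 0.8 under Beta(0.22s, 0.78s). Normal approximation: (q−m)/√(m(1−m)/s) ≈ z_{0.8} = 0.842, so s ≈ 0.22·0.78·(0.842)²/(0.27−0.22)² = 48.6.
At s = 48.6: P(θ<0.27) ≈ 0.806. Adjusting to match 0.8 gives s ≈ 45.95.
So α = 0.22·45.95 ≈ 10.11, β = 0.78·45.95 ≈ 35.84.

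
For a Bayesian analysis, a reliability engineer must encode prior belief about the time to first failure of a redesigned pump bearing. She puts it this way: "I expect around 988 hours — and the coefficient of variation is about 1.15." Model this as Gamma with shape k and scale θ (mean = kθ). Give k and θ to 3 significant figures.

k ≈ 0.756, θ ≈ 1310

For Gamma(k, scale θ): mean = kθ, variance = kθ², so CV = 1/√k.
CV = 1.15, hence k = 1/CV² = 0.756.
Then θ = mean/k = 988/0.756 = 1310.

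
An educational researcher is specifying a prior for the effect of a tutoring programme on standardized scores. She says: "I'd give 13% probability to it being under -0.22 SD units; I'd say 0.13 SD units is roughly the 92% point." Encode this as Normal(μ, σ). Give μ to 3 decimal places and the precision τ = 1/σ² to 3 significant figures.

The p-quantile of Normal(μ,σ) is μ + z_p·σ, with z_{0.13} = -1.126 and z_{0.92} = 1.405.
Eliminate σ: μ = (z₂·x₁ − z₁·x₂)/(z₂ − z₁) = (1.405·-0.22 − (-1.126)·0.13)/2.531 = -0.064.
Then σ = (x₂ − x₁)/(z₂ − z₁) = (0.13 − -0.22)/2.531 = 0.138.
Precision τ = 1/σ² = 1/0.1383² = 52.3.

μ = -0.064, τ = 52.3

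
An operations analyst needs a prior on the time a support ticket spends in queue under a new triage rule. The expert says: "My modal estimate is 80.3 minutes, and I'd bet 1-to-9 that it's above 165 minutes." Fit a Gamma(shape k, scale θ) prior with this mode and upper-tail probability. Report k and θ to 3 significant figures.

k ≈ 4.7, θ ≈ 21.7

Gamma(k,θ) with k>1 has mode (k−1)θ, so θ = 80.3/(k−1).
Need P(X < 165) = 0.9 with θ tied to k this way. Start at k = 2, θ = 80.3: P(X<165) ≈ 0.609.
Too low — raise k to concentrate. Iterating converges to k ≈ 4.7.
Then θ = 80.3/(4.7−1) ≈ 21.7.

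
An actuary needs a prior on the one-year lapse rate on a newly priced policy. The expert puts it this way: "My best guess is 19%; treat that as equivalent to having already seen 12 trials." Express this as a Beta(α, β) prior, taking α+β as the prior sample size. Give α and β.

Under the effective-sample-size interpretation, Beta(α, β) has prior mean α/(α+β) and prior sample size α+β.
So α+β = 12 and α/(α+β) = 0.19, giving α = 0.19·12 = 2.28 and β = 12 − 2.28 = 9.72.

α = 2.28, β = 9.72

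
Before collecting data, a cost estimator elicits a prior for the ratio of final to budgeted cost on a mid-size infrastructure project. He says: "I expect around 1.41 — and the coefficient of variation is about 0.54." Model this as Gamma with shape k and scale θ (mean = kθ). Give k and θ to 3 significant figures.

For Gamma(k, scale θ): mean = kθ, variance = kθ², so CV = 1/√k.
CV = 0.54, hence k = 1/CV² = 3.43.
Then θ = mean/k = 1.41/3.43 = 0.411.

k ≈ 3.43, θ ≈ 0.411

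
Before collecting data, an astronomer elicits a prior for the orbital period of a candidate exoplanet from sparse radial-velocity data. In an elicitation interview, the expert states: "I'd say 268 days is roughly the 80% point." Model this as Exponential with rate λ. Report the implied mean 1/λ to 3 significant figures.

P(T < 268.0) = 1 − e^(−λ·268.0) = 0.8, so λ = −ln(1−0.8)/268.0 = −ln(0.2)/268.0 = 0.00601.
Mean = 1/λ = 167 days.

mean ≈ 167 days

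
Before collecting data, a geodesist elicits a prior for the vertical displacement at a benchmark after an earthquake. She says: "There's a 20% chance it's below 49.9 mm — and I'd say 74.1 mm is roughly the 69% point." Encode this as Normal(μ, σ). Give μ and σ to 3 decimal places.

For Normal(μ,σ), the p-quantile is μ + z_p·σ. Here z_{0.2} = -0.8416, z_{0.69} = 0.4959.
So 49.9 = μ − 0.8416σ and 74.1 = μ + 0.4959σ.
Subtracting: σ = (74.1 − 49.9)/(0.4959 − (-0.8416)) = 18.094.
Then μ = 49.9 − (-0.8416)·18.094 = 65.128.

μ = 65.128, σ = 18.094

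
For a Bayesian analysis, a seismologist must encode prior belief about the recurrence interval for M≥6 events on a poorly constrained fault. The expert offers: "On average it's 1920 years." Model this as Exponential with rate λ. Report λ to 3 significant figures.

λ ≈ 0.000521

Exponential mean = 1/λ, so λ = 1/1920.0 = 0.000521.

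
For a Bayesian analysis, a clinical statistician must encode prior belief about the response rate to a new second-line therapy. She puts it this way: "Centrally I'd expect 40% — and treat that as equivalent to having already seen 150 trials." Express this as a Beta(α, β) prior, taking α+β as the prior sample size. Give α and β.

α = 60, β = 90

Under the effective-sample-size interpretation, Beta(α, β) has prior mean α/(α+β) and prior sample size α+β.
So α+β = 150 and α/(α+β) = 0.4, giving α = 0.4·150 = 60 and β = 150 − 60 = 90.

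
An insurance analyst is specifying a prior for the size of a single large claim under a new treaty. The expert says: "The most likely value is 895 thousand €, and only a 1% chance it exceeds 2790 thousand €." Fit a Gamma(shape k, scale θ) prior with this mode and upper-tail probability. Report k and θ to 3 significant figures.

Gamma(k,θ) with k>1 has mode (k−1)θ, so θ = 895/(k−1).
Need P(X < 2790) = 0.99 with θ tied to k this way. Start at k = 2, θ = 895: P(X<2790) ≈ 0.818.
Too low — raise k to concentrate. Iterating converges to k ≈ 4.45.
Then θ = 895/(4.45−1) ≈ 259.

k ≈ 4.45, θ ≈ 259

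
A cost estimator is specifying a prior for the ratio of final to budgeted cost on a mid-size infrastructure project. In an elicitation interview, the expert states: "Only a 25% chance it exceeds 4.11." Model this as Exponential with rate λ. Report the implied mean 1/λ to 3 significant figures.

mean ≈ 2.96

P(T > 4.11) = e^(−λ·4.11) = 0.25, so λ = −ln(0.25)/4.11 = 0.337.
Mean = 1/λ = 2.96.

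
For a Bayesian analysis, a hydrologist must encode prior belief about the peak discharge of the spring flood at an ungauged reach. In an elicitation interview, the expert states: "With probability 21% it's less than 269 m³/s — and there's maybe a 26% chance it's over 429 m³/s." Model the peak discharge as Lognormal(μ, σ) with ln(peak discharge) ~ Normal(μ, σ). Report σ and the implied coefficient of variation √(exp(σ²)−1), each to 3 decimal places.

σ ≈ 0.322, CV ≈ 0.330

If T ~ Lognormal(μ,σ) then ln T ~ Normal(μ,σ), so the p-quantile of ln T is μ + z_p·σ.
ln(269) = 5.595 and ln(429) = 6.061; z_{0.21} = -0.8064, z_{0.74} = 0.6433.
σ = (6.061 − 5.595)/(0.6433 − (-0.8064)) = 0.322.
μ = 5.595 − (-0.8064)·0.322 = 5.854.
CV = √(exp(σ²)−1) = √(exp(0.1036)−1) = 0.330.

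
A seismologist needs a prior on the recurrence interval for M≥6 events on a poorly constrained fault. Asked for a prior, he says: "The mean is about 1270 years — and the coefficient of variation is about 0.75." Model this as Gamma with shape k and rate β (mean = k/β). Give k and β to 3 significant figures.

For Gamma(k, rate β): mean = k/β, variance = k/β², so CV = 1/√k.
CV = 0.75, hence k = 1/CV² = 1.78.
Then β = k/mean = 1.78/1270 = 0.0014.

k ≈ 1.78, β ≈ 0.0014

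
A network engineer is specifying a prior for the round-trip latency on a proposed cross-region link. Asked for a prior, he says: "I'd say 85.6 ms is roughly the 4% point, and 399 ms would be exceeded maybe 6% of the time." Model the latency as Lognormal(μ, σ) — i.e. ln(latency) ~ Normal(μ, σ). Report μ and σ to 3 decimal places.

μ ≈ 5.265, σ ≈ 0.466

If T ~ Lognormal(μ,σ) then ln T ~ Normal(μ,σ), so the p-quantile of ln T is μ + z_p·σ.
ln(85.6) = 4.45 and ln(399) = 5.989; z_{0.04} = -1.751, z_{0.94} = 1.555.
σ = (5.989 − 4.45)/(1.555 − (-1.751)) = 0.466.
μ = 4.45 − (-1.751)·0.466 = 5.265.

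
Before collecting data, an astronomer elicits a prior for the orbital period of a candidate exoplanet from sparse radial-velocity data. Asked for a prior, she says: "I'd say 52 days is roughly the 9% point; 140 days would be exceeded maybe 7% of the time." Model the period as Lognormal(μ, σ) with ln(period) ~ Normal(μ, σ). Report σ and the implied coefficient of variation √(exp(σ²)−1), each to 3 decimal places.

σ ≈ 0.352, CV ≈ 0.363

If T ~ Lognormal(μ,σ) then ln T ~ Normal(μ,σ), so the p-quantile of ln T is μ + z_p·σ.
ln(52) = 3.951 and ln(140) = 4.942; z_{0.09} = -1.341, z_{0.93} = 1.476.
σ = (4.942 − 3.951)/(1.476 − (-1.341)) = 0.352.
μ = 3.951 − (-1.341)·0.352 = 4.423.
CV = √(exp(σ²)−1) = √(exp(0.1236)−1) = 0.363.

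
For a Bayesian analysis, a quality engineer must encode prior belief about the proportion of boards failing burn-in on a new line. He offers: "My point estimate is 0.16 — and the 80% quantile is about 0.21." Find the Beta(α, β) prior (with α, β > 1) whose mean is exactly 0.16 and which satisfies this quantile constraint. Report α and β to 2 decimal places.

With mean 0.16 fixed, write α = 0.16s, β = 0.84s where s = α+β.
Need P(θ < 0.21) = 0.8 under Beta(0.16s, 0.84s). Normal approximation: (q−m)/√(m(1−m)/s) ≈ z_{0.8} = 0.842, so s ≈ 0.16·0.84·(0.842)²/(0.21−0.16)² = 38.1.
At s = 38.1: P(θ<0.21) ≈ 0.810. Adjusting to match 0.8 gives s ≈ 34.32.
So α = 0.16·34.32 ≈ 5.49, β = 0.84·34.32 ≈ 28.83.

α ≈ 5.49, β ≈ 28.83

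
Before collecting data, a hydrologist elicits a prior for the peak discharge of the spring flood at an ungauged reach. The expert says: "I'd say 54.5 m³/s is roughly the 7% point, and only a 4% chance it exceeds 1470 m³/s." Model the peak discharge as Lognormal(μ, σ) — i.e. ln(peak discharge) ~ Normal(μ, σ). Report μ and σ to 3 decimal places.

μ ≈ 5.505, σ ≈ 1.021

If T ~ Lognormal(μ,σ) then ln T ~ Normal(μ,σ), so the p-quantile of ln T is μ + z_p·σ.
ln(54.5) = 3.998 and ln(1470) = 7.293; z_{0.07} = -1.476, z_{0.96} = 1.751.
σ = (7.293 − 3.998)/(1.751 − (-1.476)) = 1.021.
μ = 3.998 − (-1.476)·1.021 = 5.505.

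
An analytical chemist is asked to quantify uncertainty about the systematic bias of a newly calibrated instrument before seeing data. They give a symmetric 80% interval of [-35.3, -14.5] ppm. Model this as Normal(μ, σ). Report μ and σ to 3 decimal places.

μ = -24.900, σ = 8.115

A symmetric 80% interval runs μ ± z·σ with z = 1.282.
Half-width = 10.4, so σ = 10.4/1.282 = 8.115.
μ is the interval midpoint, -24.900.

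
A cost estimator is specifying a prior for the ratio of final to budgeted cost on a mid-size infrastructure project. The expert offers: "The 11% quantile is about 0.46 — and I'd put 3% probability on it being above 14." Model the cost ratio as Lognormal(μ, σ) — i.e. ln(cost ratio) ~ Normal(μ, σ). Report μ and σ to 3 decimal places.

μ ≈ 0.572, σ ≈ 1.099

If T ~ Lognormal(μ,σ) then ln T ~ Normal(μ,σ), so the p-quantile of ln T is μ + z_p·σ.
ln(0.46) = -0.7765 and ln(14) = 2.639; z_{0.11} = -1.227, z_{0.97} = 1.881.
σ = (2.639 − -0.7765)/(1.881 − (-1.227)) = 1.099.
μ = -0.7765 − (-1.227)·1.099 = 0.572.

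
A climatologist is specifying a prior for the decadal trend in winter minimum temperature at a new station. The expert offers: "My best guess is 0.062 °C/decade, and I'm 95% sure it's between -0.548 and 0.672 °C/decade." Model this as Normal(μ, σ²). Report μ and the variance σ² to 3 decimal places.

A symmetric 95% interval runs μ ± z·σ with z = 1.96.
Half-width = 0.61, so σ = 0.61/1.96 = 0.3112 and σ² = 0.097.
μ is the stated best guess, 0.062.

μ = 0.062, σ² = 0.097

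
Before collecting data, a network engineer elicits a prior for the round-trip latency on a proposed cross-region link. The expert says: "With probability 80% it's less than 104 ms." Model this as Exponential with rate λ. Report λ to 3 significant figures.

P(T < 104.0) = 1 − e^(−λ·104.0) = 0.8, so λ = −ln(1−0.8)/104.0 = −ln(0.2)/104.0 = 0.0155.

λ ≈ 0.0155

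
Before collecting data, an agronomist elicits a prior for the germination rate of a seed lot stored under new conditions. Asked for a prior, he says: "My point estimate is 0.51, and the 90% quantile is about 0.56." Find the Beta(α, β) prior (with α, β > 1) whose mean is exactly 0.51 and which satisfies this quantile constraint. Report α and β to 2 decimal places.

With mean 0.51 fixed, write α = 0.51s, β = 0.49s where s = α+β.
Need P(θ < 0.56) = 0.9 under Beta(0.51s, 0.49s). Normal approximation: (q−m)/√(m(1−m)/s) ≈ z_{0.9} = 1.28, so s ≈ 0.51·0.49·(1.28)²/(0.56−0.51)² = 164.2.
At s = 164.2: P(θ<0.56) ≈ 0.900. Adjusting to match 0.9 gives s ≈ 163.67.
So α = 0.51·163.67 ≈ 83.47, β = 0.49·163.67 ≈ 80.20.

α ≈ 83.47, β ≈ 80.20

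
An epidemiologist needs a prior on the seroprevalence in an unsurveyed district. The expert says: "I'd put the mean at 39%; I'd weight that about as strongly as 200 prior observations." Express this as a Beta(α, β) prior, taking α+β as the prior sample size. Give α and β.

Under the effective-sample-size interpretation, Beta(α, β) has prior mean α/(α+β) and prior sample size α+β.
So α+β = 200 and α/(α+β) = 0.39, giving α = 0.39·200 = 78 and β = 200 − 78 = 122.

α = 78, β = 122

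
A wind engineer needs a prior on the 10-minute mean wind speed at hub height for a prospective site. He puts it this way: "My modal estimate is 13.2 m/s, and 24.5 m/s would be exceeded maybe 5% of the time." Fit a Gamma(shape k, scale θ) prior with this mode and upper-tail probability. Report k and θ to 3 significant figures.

k ≈ 8.28, θ ≈ 1.81

Gamma(k,θ) with k>1 has mode (k−1)θ, so θ = 13.2/(k−1).
Need P(X < 24.5) = 0.95 with θ tied to k this way. Start at k = 2, θ = 13.2: P(X<24.5) ≈ 0.554.
Too low — raise k to concentrate. Iterating converges to k ≈ 8.28.
Then θ = 13.2/(8.28−1) ≈ 1.81.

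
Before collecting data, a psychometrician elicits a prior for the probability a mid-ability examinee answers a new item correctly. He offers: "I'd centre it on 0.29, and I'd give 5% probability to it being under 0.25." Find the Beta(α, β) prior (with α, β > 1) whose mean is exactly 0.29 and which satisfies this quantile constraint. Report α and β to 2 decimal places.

With mean 0.29 fixed, write α = 0.29s, β = 0.71s where s = α+β.
Need P(θ < 0.25) = 0.05 under Beta(0.29s, 0.71s). Normal approximation: (q−m)/√(m(1−m)/s) ≈ z_{0.05} = -1.64, so s ≈ 0.29·0.71·(-1.64)²/(0.25−0.29)² = 348.2.
At s = 348.2: P(θ<0.25) ≈ 0.047. Adjusting to match 0.05 gives s ≈ 335.01.
So α = 0.29·335.01 ≈ 97.15, β = 0.71·335.01 ≈ 237.86.

α ≈ 97.15, β ≈ 237.86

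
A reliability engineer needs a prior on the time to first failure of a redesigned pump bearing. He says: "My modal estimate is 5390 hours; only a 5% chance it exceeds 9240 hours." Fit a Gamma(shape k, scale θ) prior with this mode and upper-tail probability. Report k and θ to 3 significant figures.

k ≈ 10.6, θ ≈ 561

Gamma(k,θ) with k>1 has mode (k−1)θ, so θ = 5390/(k−1).
Need P(X < 9240) = 0.95 with θ tied to k this way. Start at k = 2, θ = 5390: P(X<9240) ≈ 0.511.
Too low — raise k to concentrate. Iterating converges to k ≈ 10.6.
Then θ = 5390/(10.6−1) ≈ 561.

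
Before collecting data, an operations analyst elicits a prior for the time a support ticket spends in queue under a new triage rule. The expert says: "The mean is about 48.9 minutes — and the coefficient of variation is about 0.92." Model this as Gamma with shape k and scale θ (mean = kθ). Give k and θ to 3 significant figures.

k ≈ 1.18, θ ≈ 41.4

For Gamma(k, scale θ): mean = kθ, variance = kθ², so CV = 1/√k.
CV = 0.92, hence k = 1/CV² = 1.18.
Then θ = mean/k = 48.9/1.18 = 41.4.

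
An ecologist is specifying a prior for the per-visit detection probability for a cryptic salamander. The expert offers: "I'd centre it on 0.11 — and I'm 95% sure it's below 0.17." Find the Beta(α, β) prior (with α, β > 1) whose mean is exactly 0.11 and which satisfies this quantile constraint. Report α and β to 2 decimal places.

With mean 0.11 fixed, write α = 0.11s, β = 0.89s where s = α+β.
Need P(θ < 0.17) = 0.95 under Beta(0.11s, 0.89s). Normal approximation: (q−m)/√(m(1−m)/s) ≈ z_{0.95} = 1.64, so s ≈ 0.11·0.89·(1.64)²/(0.17−0.11)² = 73.6.
At s = 73.6: P(θ<0.17) ≈ 0.938. Adjusting to match 0.95 gives s ≈ 85.77.
So α = 0.11·85.77 ≈ 9.44, β = 0.89·85.77 ≈ 76.34.

α ≈ 9.44, β ≈ 76.34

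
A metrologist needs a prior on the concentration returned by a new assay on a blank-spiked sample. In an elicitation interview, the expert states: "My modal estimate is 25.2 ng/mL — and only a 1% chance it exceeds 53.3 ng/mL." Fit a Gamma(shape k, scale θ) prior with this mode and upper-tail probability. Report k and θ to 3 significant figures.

k ≈ 9.66, θ ≈ 2.91

Gamma(k,θ) with k>1 has mode (k−1)θ, so θ = 25.2/(k−1).
Need P(X < 53.3) = 0.99 with θ tied to k this way. Start at k = 2, θ = 25.2: P(X<53.3) ≈ 0.624.
Too low — raise k to concentrate. Iterating converges to k ≈ 9.66.
Then θ = 25.2/(9.66−1) ≈ 2.91.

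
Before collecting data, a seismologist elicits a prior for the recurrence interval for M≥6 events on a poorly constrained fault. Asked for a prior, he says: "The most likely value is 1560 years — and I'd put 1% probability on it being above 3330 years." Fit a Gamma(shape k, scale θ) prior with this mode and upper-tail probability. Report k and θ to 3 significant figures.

Gamma(k,θ) with k>1 has mode (k−1)θ, so θ = 1560/(k−1).
Need P(X < 3330) = 0.99 with θ tied to k this way. Start at k = 2, θ = 1560: P(X<3330) ≈ 0.629.
Too low — raise k to concentrate. Iterating converges to k ≈ 9.44.
Then θ = 1560/(9.44−1) ≈ 185.

k ≈ 9.44, θ ≈ 185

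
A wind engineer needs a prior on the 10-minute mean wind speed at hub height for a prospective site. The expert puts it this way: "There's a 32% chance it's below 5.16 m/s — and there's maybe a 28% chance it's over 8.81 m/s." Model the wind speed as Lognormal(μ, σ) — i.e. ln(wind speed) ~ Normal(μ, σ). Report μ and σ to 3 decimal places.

μ ≈ 1.879, σ ≈ 0.509

If T ~ Lognormal(μ,σ) then ln T ~ Normal(μ,σ), so the p-quantile of ln T is μ + z_p·σ.
ln(5.16) = 1.641 and ln(8.81) = 2.176; z_{0.32} = -0.4677, z_{0.72} = 0.5828.
σ = (2.176 − 1.641)/(0.5828 − (-0.4677)) = 0.509.
μ = 1.641 − (-0.4677)·0.509 = 1.879.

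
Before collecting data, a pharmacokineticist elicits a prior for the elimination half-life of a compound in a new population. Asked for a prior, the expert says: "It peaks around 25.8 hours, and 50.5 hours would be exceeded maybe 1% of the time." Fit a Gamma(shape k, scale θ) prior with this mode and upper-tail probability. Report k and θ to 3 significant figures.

Gamma(k,θ) with k>1 has mode (k−1)θ, so θ = 25.8/(k−1).
Need P(X < 50.5) = 0.99 with θ tied to k this way. Start at k = 2, θ = 25.8: P(X<50.5) ≈ 0.582.
Too low — raise k to concentrate. Iterating converges to k ≈ 11.9.
Then θ = 25.8/(11.9−1) ≈ 2.36.

k ≈ 11.9, θ ≈ 2.36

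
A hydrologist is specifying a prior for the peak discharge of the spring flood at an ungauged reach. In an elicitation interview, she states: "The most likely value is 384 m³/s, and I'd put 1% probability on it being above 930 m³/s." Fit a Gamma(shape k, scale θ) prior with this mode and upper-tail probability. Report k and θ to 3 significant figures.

Gamma(k,θ) with k>1 has mode (k−1)θ, so θ = 384/(k−1).
Need P(X < 930) = 0.99 with θ tied to k this way. Start at k = 2, θ = 384: P(X<930) ≈ 0.696.
Too low — raise k to concentrate. Iterating converges to k ≈ 7.04.
Then θ = 384/(7.04−1) ≈ 63.6.

k ≈ 7.04, θ ≈ 63.6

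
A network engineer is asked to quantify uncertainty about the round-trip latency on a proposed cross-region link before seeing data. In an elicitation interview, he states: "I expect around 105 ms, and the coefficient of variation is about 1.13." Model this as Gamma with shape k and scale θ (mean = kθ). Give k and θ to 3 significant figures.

For Gamma(k, scale θ): mean = kθ, variance = kθ², so CV = 1/√k.
CV = 1.13, hence k = 1/CV² = 0.783.
Then θ = mean/k = 105/0.783 = 134.

k ≈ 0.783, θ ≈ 134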